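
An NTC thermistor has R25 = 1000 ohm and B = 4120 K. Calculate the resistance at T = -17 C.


NTC thermistor equation: Rt = R25 * exp(B * (1/T - 1/T25)).
T in Kelvin: 256.15 K, T25 = 298.15 K
1/T - 1/T25 = 1/256.15 - 1/298.15 = 0.00054995
B * (1/T - 1/T25) = 4120 * 0.00054995 = 2.2658
Rt = 1000 * exp(2.2658) = 9638.6 ohm

9638.6 ohm


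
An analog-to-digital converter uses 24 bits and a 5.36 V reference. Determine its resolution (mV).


The resolution (LSB) of an ADC is Vref / 2^n.
LSB = 5.36 / 2^24
LSB = 5.36 / 16777216
LSB = 3.2e-07 V = 0.00031948 mV

0.00031948 mV


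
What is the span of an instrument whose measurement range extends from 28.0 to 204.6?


Span = upper range - lower range.
Span = 204.6 - (28.0)
Span = 176.6

176.6


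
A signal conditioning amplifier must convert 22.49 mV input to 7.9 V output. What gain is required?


Gain = Vout / Vin (converting to same units).
G = 7.9 V / 22.49 mV
G = 7900.0 mV / 22.49 mV
G = 351.27

351.27


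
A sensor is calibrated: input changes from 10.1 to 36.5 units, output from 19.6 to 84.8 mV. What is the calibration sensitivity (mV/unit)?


Sensitivity = (y2 - y1) / (x2 - x1).
S = (84.8 - 19.6) / (36.5 - 10.1)
S = 65.2 / 26.4
S = 2.4697 mV/unit

2.4697 mV/unit


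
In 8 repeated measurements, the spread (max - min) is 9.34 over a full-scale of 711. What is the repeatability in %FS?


Repeatability = (spread / full scale) * 100%.
R = (9.34 / 711) * 100
R = 1.314 %FS

1.314 %FS


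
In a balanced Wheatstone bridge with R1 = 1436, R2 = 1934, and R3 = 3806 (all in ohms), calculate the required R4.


At balance: R1*R4 = R2*R3, so R4 = R2*R3/R1.
R4 = 1934 * 3806 / 1436
R4 = 7360804 / 1436
R4 = 5125.91 ohm

5125.91 ohm


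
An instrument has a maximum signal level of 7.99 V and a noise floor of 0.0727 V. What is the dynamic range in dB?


Dynamic range = 20 * log10(Vmax / Vnoise).
DR = 20 * log10(7.99 / 0.0727)
DR = 20 * log10(109.9)
DR = 40.82 dB

40.82 dB


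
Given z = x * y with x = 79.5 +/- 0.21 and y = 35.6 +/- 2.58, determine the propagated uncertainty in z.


For a product z = x*y, the relative uncertainty is:
uz/z = sqrt((ux/x)^2 + (uy/y)^2)
Relative uncertainties: ux/x = 0.21/79.5 = 0.002642
uy/y = 2.58/35.6 = 0.072472
z = 79.5 * 35.6 = 2830.2
uz = 2830.2 * sqrt(0.002642^2 + 0.072472^2) = 205.246

205.246


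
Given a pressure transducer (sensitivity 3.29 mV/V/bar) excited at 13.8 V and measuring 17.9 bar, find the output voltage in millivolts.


Output = sensitivity * Vex * P.
Vout = 3.29 * 13.8 * 17.9
Vout = 45.402 * 17.9
Vout = 812.7 mV

812.7 mV


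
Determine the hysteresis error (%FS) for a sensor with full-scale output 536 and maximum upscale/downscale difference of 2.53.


Hysteresis = (max difference / full scale) * 100%.
H = (2.53 / 536) * 100
H = 0.472 %FS

0.472 %FS


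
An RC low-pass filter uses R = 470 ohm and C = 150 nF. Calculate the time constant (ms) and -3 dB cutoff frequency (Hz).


Time constant: tau = R * C.
tau = 470 * 1.50e-07 = 7.05e-05 s
tau = 0.0705 ms
Cutoff frequency: fc = 1 / (2*pi*R*C).
fc = 1 / (2*pi*7.05e-05) = 2257.52 Hz

tau = 0.0705 ms, fc = 2257.52 Hz


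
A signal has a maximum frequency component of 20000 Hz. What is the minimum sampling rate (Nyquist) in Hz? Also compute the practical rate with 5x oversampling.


By Nyquist theorem, fs_min = 2 * fmax.
fs_min = 2 * 20000 = 40000 Hz
Practical rate = 5 * fs_min = 5 * 40000 = 200000 Hz

fs_min = 40000 Hz, fs_practical = 200000 Hz


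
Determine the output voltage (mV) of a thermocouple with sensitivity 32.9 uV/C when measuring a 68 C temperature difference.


The thermocouple output V = sensitivity * dT.
V = 32.9 uV/C * 68 C
V = 2237.2 uV
V = 2.237 mV

2.237 mV


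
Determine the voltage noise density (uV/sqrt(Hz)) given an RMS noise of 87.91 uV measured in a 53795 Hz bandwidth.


Noise spectral density = Vrms / sqrt(BW).
NSD = 87.91 / sqrt(53795)
NSD = 87.91 / 231.9375
NSD = 0.379 uV/sqrt(Hz)

0.379 uV/sqrt(Hz)


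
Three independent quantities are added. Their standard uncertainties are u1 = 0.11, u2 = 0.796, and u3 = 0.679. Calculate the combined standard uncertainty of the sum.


For a sum of independent quantities, uc = sqrt(u1^2 + u2^2 + u3^2).
uc = sqrt(0.11^2 + 0.796^2 + 0.679^2)
uc = sqrt(0.0121 + 0.633616 + 0.461041)
uc = 1.052

1.052


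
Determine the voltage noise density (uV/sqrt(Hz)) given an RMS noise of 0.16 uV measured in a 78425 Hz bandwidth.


Noise spectral density = Vrms / sqrt(BW).
NSD = 0.16 / sqrt(78425)
NSD = 0.16 / 280.0446
NSD = 0.0006 uV/sqrt(Hz)

0.0006 uV/sqrt(Hz)


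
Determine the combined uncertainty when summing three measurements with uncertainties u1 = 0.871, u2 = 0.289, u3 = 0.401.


For a sum of independent quantities, uc = sqrt(u1^2 + u2^2 + u3^2).
uc = sqrt(0.871^2 + 0.289^2 + 0.401^2)
uc = sqrt(0.758641 + 0.083521 + 0.160801)
uc = 1.0015

1.0015


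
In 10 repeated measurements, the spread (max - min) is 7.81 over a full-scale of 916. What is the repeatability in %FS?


Repeatability = (spread / full scale) * 100%.
R = (7.81 / 916) * 100
R = 0.853 %FS

0.853 %FS


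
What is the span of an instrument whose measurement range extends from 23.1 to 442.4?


Span = upper range - lower range.
Span = 442.4 - (23.1)
Span = 419.3

419.3


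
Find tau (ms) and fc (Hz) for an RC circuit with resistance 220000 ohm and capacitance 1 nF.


Time constant: tau = R * C.
tau = 220000 * 1.00e-09 = 0.00022 s
tau = 0.22 ms
Cutoff frequency: fc = 1 / (2*pi*R*C).
fc = 1 / (2*pi*0.00022) = 723.43 Hz

tau = 0.22 ms, fc = 723.43 Hz


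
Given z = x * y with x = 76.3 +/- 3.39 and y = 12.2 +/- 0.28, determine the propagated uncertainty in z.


For a product z = x*y, the relative uncertainty is:
uz/z = sqrt((ux/x)^2 + (uy/y)^2)
Relative uncertainties: ux/x = 3.39/76.3 = 0.04443
uy/y = 0.28/12.2 = 0.022951
z = 76.3 * 12.2 = 930.9
uz = 930.9 * sqrt(0.04443^2 + 0.022951^2) = 46.55

46.55


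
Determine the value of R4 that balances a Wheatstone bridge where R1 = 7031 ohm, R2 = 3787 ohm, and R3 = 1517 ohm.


At balance: R1*R4 = R2*R3, so R4 = R2*R3/R1.
R4 = 3787 * 1517 / 7031
R4 = 5744879 / 7031
R4 = 817.08 ohm

817.08 ohm


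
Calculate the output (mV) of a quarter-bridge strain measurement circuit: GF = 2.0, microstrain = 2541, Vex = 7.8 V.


Quarter bridge output: Vout = (GF * epsilon * Vex) / 4.
Vout = (2.0 * 2541e-6 * 7.8) / 4
Vout = 0.0396396 / 4 V
Vout = 0.0099099 V = 9.9099 mV

9.9099 mV


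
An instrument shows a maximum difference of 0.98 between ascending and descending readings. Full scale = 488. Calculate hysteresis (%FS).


Hysteresis = (max difference / full scale) * 100%.
H = (0.98 / 488) * 100
H = 0.201 %FS

0.201 %FS


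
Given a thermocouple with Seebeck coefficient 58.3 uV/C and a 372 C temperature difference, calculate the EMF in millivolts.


The thermocouple output V = sensitivity * dT.
V = 58.3 uV/C * 372 C
V = 21687.6 uV
V = 21.688 mV

21.688 mV


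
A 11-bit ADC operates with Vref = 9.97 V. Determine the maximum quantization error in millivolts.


The maximum quantization error is +/- LSB/2.
LSB = Vref / 2^n = 9.97 / 2048 = 0.00486816 V
Max error = LSB / 2 = 0.00486816 / 2 = 0.00243408 V
Max error = 2.4341 mV

2.4341 mV


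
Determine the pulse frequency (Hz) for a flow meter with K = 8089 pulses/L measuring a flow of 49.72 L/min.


Frequency = K * Q / 60 (converting L/min to L/s).
f = 8089 * 49.72 / 60
f = 402185.08 / 60
f = 6703.08 Hz

6703.08 Hz


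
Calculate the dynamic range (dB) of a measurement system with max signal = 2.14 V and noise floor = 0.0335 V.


Dynamic range = 20 * log10(Vmax / Vnoise).
DR = 20 * log10(2.14 / 0.0335)
DR = 20 * log10(63.88)
DR = 36.11 dB

36.11 dB


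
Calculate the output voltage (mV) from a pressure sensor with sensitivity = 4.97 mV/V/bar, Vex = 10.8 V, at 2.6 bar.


Output = sensitivity * Vex * P.
Vout = 4.97 * 10.8 * 2.6
Vout = 53.676 * 2.6
Vout = 139.56 mV

139.56 mV


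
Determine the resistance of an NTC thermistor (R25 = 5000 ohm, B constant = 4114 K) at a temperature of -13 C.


NTC thermistor equation: Rt = R25 * exp(B * (1/T - 1/T25)).
T in Kelvin: 260.15 K, T25 = 298.15 K
1/T - 1/T25 = 1/260.15 - 1/298.15 = 0.00048992
B * (1/T - 1/T25) = 4114 * 0.00048992 = 2.0155
Rt = 5000 * exp(2.0155) = 37523.5 ohm

37523.5 ohm


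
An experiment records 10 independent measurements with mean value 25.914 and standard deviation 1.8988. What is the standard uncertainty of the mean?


The standard uncertainty for Type A evaluation is u = s / sqrt(n).
u = 1.8988 / sqrt(10)
u = 1.8988 / 3.1623
u = 0.6005

0.6005


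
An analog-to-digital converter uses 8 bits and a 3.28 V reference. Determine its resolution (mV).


The resolution (LSB) of an ADC is Vref / 2^n.
LSB = 3.28 / 2^8
LSB = 3.28 / 256
LSB = 0.0128125 V = 12.8125 mV

12.8125 mV


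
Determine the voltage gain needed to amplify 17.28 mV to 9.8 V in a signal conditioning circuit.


Gain = Vout / Vin (converting to same units).
G = 9.8 V / 17.28 mV
G = 9800.0 mV / 17.28 mV
G = 567.13

567.13


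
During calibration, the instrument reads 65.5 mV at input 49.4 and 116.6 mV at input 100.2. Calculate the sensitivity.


Sensitivity = (y2 - y1) / (x2 - x1).
S = (116.6 - 65.5) / (100.2 - 49.4)
S = 51.1 / 50.8
S = 1.0059 mV/unit

1.0059 mV/unit


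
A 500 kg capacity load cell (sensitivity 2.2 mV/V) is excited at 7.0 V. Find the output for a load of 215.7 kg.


Vout = rated_output * Vex * (load / capacity).
Vout = 2.2 * 7.0 * (215.7 / 500)
Vout = 2.2 * 7.0 * 0.4314
Vout = 6.644 mV

6.644 mV


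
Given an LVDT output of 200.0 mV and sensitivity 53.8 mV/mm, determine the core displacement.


Displacement = Vout / sensitivity.
d = 200.0 / 53.8
d = 3.717 mm

3.717 mm


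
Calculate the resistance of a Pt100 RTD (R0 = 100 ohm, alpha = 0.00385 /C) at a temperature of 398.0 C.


The RTD equation: Rt = R0 * (1 + alpha * T).
Rt = 100 * (1 + 0.00385 * 398.0)
Rt = 100 * (1 + 1.5323)
Rt = 100 * 2.5323
Rt = 253.23 ohm

253.23 ohm


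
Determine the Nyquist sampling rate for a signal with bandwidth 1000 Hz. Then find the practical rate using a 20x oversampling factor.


By Nyquist theorem, fs_min = 2 * fmax.
fs_min = 2 * 1000 = 2000 Hz
Practical rate = 20 * fs_min = 20 * 2000 = 40000 Hz

fs_min = 2000 Hz, fs_practical = 40000 Hz


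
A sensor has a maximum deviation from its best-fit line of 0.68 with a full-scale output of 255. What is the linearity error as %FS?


Linearity error = (max deviation / full scale) * 100%.
Linearity = (0.68 / 255) * 100
Linearity = 0.267 %FS

0.267 %FS


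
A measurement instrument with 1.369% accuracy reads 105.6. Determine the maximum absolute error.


Absolute error = (accuracy% / 100) * reading.
Error = (1.369 / 100) * 105.6
Error = 0.01369 * 105.6
Error = 1.4457

1.4457


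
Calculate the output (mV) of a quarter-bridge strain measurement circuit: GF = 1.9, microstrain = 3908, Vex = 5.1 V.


Quarter bridge output: Vout = (GF * epsilon * Vex) / 4.
Vout = (1.9 * 3908e-6 * 5.1) / 4
Vout = 0.03786852 / 4 V
Vout = 0.00946713 V = 9.4671 mV

9.4671 mV


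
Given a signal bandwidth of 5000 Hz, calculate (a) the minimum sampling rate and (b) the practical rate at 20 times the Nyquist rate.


By Nyquist theorem, fs_min = 2 * fmax.
fs_min = 2 * 5000 = 10000 Hz
Practical rate = 20 * fs_min = 20 * 10000 = 200000 Hz

fs_min = 10000 Hz, fs_practical = 200000 Hz


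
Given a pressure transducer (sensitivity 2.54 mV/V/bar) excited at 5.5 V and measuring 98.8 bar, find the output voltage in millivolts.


Output = sensitivity * Vex * P.
Vout = 2.54 * 5.5 * 98.8
Vout = 13.97 * 98.8
Vout = 1380.24 mV

1380.24 mV


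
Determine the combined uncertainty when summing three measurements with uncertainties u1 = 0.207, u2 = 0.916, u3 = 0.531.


For a sum of independent quantities, uc = sqrt(u1^2 + u2^2 + u3^2).
uc = sqrt(0.207^2 + 0.916^2 + 0.531^2)
uc = sqrt(0.042849 + 0.839056 + 0.281961)
uc = 1.0788

1.0788


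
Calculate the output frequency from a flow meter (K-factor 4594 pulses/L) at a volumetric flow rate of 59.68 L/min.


Frequency = K * Q / 60 (converting L/min to L/s).
f = 4594 * 59.68 / 60
f = 274169.92 / 60
f = 4569.5 Hz

4569.5 Hz


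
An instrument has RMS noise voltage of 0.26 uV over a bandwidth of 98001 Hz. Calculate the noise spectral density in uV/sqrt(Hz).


Noise spectral density = Vrms / sqrt(BW).
NSD = 0.26 / sqrt(98001)
NSD = 0.26 / 313.0511
NSD = 0.0008 uV/sqrt(Hz)

0.0008 uV/sqrt(Hz)


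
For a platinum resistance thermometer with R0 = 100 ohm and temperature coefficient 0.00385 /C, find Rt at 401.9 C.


The RTD equation: Rt = R0 * (1 + alpha * T).
Rt = 100 * (1 + 0.00385 * 401.9)
Rt = 100 * (1 + 1.547315)
Rt = 100 * 2.547315
Rt = 254.732 ohm

254.732 ohm


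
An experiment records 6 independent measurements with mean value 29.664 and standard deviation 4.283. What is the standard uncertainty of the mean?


The standard uncertainty for Type A evaluation is u = s / sqrt(n).
u = 4.283 / sqrt(6)
u = 4.283 / 2.4495
u = 1.7485

1.7485


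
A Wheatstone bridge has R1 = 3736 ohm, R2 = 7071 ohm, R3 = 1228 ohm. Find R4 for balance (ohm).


At balance: R1*R4 = R2*R3, so R4 = R2*R3/R1.
R4 = 7071 * 1228 / 3736
R4 = 8683188 / 3736
R4 = 2324.19 ohm

2324.19 ohm


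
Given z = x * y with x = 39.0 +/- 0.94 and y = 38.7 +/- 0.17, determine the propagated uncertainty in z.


For a product z = x*y, the relative uncertainty is:
uz/z = sqrt((ux/x)^2 + (uy/y)^2)
Relative uncertainties: ux/x = 0.94/39.0 = 0.024103
uy/y = 0.17/38.7 = 0.004393
z = 39.0 * 38.7 = 1509.3
uz = 1509.3 * sqrt(0.024103^2 + 0.004393^2) = 36.977

36.977


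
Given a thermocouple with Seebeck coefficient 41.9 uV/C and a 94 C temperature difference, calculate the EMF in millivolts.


The thermocouple output V = sensitivity * dT.
V = 41.9 uV/C * 94 C
V = 3938.6 uV
V = 3.939 mV

3.939 mV


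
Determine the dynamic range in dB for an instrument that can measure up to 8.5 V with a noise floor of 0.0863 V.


Dynamic range = 20 * log10(Vmax / Vnoise).
DR = 20 * log10(8.5 / 0.0863)
DR = 20 * log10(98.49)
DR = 39.87 dB

39.87 dB


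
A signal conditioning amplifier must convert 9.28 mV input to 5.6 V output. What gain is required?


Gain = Vout / Vin (converting to same units).
G = 5.6 V / 9.28 mV
G = 5600.0 mV / 9.28 mV
G = 603.45

603.45


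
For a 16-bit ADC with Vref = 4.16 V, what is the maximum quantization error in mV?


The maximum quantization error is +/- LSB/2.
LSB = Vref / 2^n = 4.16 / 65536 = 6.348e-05 V
Max error = LSB / 2 = 6.348e-05 / 2 = 3.174e-05 V
Max error = 0.0317 mV

0.0317 mV


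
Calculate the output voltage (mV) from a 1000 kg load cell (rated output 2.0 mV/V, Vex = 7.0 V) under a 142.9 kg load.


Vout = rated_output * Vex * (load / capacity).
Vout = 2.0 * 7.0 * (142.9 / 1000)
Vout = 2.0 * 7.0 * 0.1429
Vout = 2.001 mV

2.001 mV


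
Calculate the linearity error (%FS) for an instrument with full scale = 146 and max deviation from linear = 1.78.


Linearity error = (max deviation / full scale) * 100%.
Linearity = (1.78 / 146) * 100
Linearity = 1.219 %FS

1.219 %FS


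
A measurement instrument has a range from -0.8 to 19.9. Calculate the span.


Span = upper range - lower range.
Span = 19.9 - (-0.8)
Span = 20.7

20.7


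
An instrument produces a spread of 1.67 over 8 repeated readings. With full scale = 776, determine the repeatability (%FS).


Repeatability = (spread / full scale) * 100%.
R = (1.67 / 776) * 100
R = 0.215 %FS

0.215 %FS


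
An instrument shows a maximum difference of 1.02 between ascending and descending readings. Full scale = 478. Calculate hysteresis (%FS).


Hysteresis = (max difference / full scale) * 100%.
H = (1.02 / 478) * 100
H = 0.213 %FS

0.213 %FS


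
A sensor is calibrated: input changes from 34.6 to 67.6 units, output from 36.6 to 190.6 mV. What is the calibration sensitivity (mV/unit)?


Sensitivity = (y2 - y1) / (x2 - x1).
S = (190.6 - 36.6) / (67.6 - 34.6)
S = 154.0 / 33.0
S = 4.6667 mV/unit

4.6667 mV/unit


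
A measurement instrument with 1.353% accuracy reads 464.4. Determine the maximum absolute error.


Absolute error = (accuracy% / 100) * reading.
Error = (1.353 / 100) * 464.4
Error = 0.01353 * 464.4
Error = 6.2833

6.2833


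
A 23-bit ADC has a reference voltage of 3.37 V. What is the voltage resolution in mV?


The resolution (LSB) of an ADC is Vref / 2^n.
LSB = 3.37 / 2^23
LSB = 3.37 / 8388608
LSB = 4e-07 V = 0.00040174 mV

0.00040174 mV


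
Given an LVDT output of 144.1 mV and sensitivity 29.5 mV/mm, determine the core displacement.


Displacement = Vout / sensitivity.
d = 144.1 / 29.5
d = 4.885 mm

4.885 mm


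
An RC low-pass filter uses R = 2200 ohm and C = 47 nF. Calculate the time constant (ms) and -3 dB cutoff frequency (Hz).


Time constant: tau = R * C.
tau = 2200 * 4.70e-08 = 0.0001034 s
tau = 0.1034 ms
Cutoff frequency: fc = 1 / (2*pi*R*C).
fc = 1 / (2*pi*0.0001034) = 1539.22 Hz

tau = 0.1034 ms, fc = 1539.22 Hz


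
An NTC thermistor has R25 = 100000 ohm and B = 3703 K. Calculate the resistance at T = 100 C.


NTC thermistor equation: Rt = R25 * exp(B * (1/T - 1/T25)).
T in Kelvin: 373.15 K, T25 = 298.15 K
1/T - 1/T25 = 1/373.15 - 1/298.15 = -0.00067413
B * (1/T - 1/T25) = 3703 * -0.00067413 = -2.4963
Rt = 100000 * exp(-2.4963) = 8238.9 ohm

8238.9 ohm


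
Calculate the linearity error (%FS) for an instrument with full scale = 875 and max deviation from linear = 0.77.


Linearity error = (max deviation / full scale) * 100%.
Linearity = (0.77 / 875) * 100
Linearity = 0.088 %FS

0.088 %FS


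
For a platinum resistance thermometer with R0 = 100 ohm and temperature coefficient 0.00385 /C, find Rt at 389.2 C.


The RTD equation: Rt = R0 * (1 + alpha * T).
Rt = 100 * (1 + 0.00385 * 389.2)
Rt = 100 * (1 + 1.49842)
Rt = 100 * 2.49842
Rt = 249.842 ohm

249.842 ohm


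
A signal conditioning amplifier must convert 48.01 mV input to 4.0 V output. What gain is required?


Gain = Vout / Vin (converting to same units).
G = 4.0 V / 48.01 mV
G = 4000.0 mV / 48.01 mV
G = 83.32

83.32


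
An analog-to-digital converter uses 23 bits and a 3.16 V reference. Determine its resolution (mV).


The resolution (LSB) of an ADC is Vref / 2^n.
LSB = 3.16 / 2^23
LSB = 3.16 / 8388608
LSB = 3.8e-07 V = 0.0003767 mV

0.0003767 mV


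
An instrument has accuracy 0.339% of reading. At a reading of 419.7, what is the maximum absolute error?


Absolute error = (accuracy% / 100) * reading.
Error = (0.339 / 100) * 419.7
Error = 0.00339 * 419.7
Error = 1.4228

1.4228


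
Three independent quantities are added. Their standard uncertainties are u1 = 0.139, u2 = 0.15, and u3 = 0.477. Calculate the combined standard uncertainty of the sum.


For a sum of independent quantities, uc = sqrt(u1^2 + u2^2 + u3^2).
uc = sqrt(0.139^2 + 0.15^2 + 0.477^2)
uc = sqrt(0.019321 + 0.0225 + 0.227529)
uc = 0.519

0.519


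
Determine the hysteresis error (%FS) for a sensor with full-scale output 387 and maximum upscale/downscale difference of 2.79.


Hysteresis = (max difference / full scale) * 100%.
H = (2.79 / 387) * 100
H = 0.721 %FS

0.721 %FS


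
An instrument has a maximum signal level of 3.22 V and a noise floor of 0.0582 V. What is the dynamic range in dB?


Dynamic range = 20 * log10(Vmax / Vnoise).
DR = 20 * log10(3.22 / 0.0582)
DR = 20 * log10(55.33)
DR = 34.86 dB

34.86 dB


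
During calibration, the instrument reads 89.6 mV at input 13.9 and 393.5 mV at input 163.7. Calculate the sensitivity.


Sensitivity = (y2 - y1) / (x2 - x1).
S = (393.5 - 89.6) / (163.7 - 13.9)
S = 303.9 / 149.8
S = 2.0287 mV/unit

2.0287 mV/unit


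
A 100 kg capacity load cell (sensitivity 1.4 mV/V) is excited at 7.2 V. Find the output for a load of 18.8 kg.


Vout = rated_output * Vex * (load / capacity).
Vout = 1.4 * 7.2 * (18.8 / 100)
Vout = 1.4 * 7.2 * 0.188
Vout = 1.895 mV

1.895 mV


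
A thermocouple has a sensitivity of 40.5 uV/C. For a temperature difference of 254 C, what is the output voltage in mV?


The thermocouple output V = sensitivity * dT.
V = 40.5 uV/C * 254 C
V = 10287.0 uV
V = 10.287 mV

10.287 mV


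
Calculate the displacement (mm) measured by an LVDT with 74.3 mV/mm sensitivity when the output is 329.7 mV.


Displacement = Vout / sensitivity.
d = 329.7 / 74.3
d = 4.437 mm

4.437 mm


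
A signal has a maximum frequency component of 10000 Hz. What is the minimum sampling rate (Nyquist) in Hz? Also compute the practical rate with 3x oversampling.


By Nyquist theorem, fs_min = 2 * fmax.
fs_min = 2 * 10000 = 20000 Hz
Practical rate = 3 * fs_min = 3 * 20000 = 60000 Hz

fs_min = 20000 Hz, fs_practical = 60000 Hz


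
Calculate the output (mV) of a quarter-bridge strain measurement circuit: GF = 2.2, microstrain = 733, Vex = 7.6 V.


Quarter bridge output: Vout = (GF * epsilon * Vex) / 4.
Vout = (2.2 * 733e-6 * 7.6) / 4
Vout = 0.01225576 / 4 V
Vout = 0.00306394 V = 3.0639 mV

3.0639 mV


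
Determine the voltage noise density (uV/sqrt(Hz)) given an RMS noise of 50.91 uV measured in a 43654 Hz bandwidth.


Noise spectral density = Vrms / sqrt(BW).
NSD = 50.91 / sqrt(43654)
NSD = 50.91 / 208.9354
NSD = 0.2437 uV/sqrt(Hz)

0.2437 uV/sqrt(Hz)


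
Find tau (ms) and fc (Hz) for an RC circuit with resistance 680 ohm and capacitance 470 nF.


Time constant: tau = R * C.
tau = 680 * 4.70e-07 = 0.0003196 s
tau = 0.3196 ms
Cutoff frequency: fc = 1 / (2*pi*R*C).
fc = 1 / (2*pi*0.0003196) = 497.98 Hz

tau = 0.3196 ms, fc = 497.98 Hz


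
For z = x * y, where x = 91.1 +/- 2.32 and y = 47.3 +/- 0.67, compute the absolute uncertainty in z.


For a product z = x*y, the relative uncertainty is:
uz/z = sqrt((ux/x)^2 + (uy/y)^2)
Relative uncertainties: ux/x = 2.32/91.1 = 0.025467
uy/y = 0.67/47.3 = 0.014165
z = 91.1 * 47.3 = 4309.0
uz = 4309.0 * sqrt(0.025467^2 + 0.014165^2) = 125.569

125.569


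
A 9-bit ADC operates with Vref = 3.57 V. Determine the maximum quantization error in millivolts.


The maximum quantization error is +/- LSB/2.
LSB = Vref / 2^n = 3.57 / 512 = 0.00697266 V
Max error = LSB / 2 = 0.00697266 / 2 = 0.00348633 V
Max error = 3.4863 mV

3.4863 mV


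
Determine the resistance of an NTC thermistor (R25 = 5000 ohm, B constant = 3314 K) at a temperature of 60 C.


NTC thermistor equation: Rt = R25 * exp(B * (1/T - 1/T25)).
T in Kelvin: 333.15 K, T25 = 298.15 K
1/T - 1/T25 = 1/333.15 - 1/298.15 = -0.00035237
B * (1/T - 1/T25) = 3314 * -0.00035237 = -1.1677
Rt = 5000 * exp(-1.1677) = 1555.3 ohm

1555.3 ohm


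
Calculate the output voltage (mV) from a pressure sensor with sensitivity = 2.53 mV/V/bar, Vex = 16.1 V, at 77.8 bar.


Output = sensitivity * Vex * P.
Vout = 2.53 * 16.1 * 77.8
Vout = 40.733 * 77.8
Vout = 3169.03 mV

3169.03 mV


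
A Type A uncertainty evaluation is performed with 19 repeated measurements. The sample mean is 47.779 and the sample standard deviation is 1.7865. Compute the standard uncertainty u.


The standard uncertainty for Type A evaluation is u = s / sqrt(n).
u = 1.7865 / sqrt(19)
u = 1.7865 / 4.3589
u = 0.4099

0.4099


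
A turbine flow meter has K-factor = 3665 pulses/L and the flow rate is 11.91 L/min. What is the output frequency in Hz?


Frequency = K * Q / 60 (converting L/min to L/s).
f = 3665 * 11.91 / 60
f = 43650.15 / 60
f = 727.5 Hz

727.5 Hz


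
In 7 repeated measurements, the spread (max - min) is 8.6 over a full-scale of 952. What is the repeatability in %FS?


Repeatability = (spread / full scale) * 100%.
R = (8.6 / 952) * 100
R = 0.903 %FS

0.903 %FS


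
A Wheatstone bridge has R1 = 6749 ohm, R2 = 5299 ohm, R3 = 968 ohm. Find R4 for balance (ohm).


At balance: R1*R4 = R2*R3, so R4 = R2*R3/R1.
R4 = 5299 * 968 / 6749
R4 = 5129432 / 6749
R4 = 760.03 ohm

760.03 ohm


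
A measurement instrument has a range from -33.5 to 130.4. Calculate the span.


Span = upper range - lower range.
Span = 130.4 - (-33.5)
Span = 163.9

163.9


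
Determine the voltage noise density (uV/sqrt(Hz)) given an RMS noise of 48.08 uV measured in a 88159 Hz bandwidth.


Noise spectral density = Vrms / sqrt(BW).
NSD = 48.08 / sqrt(88159)
NSD = 48.08 / 296.9158
NSD = 0.1619 uV/sqrt(Hz)

0.1619 uV/sqrt(Hz)


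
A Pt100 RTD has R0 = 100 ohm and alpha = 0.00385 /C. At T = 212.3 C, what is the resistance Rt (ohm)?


The RTD equation: Rt = R0 * (1 + alpha * T).
Rt = 100 * (1 + 0.00385 * 212.3)
Rt = 100 * (1 + 0.817355)
Rt = 100 * 1.817355
Rt = 181.736 ohm

181.736 ohm


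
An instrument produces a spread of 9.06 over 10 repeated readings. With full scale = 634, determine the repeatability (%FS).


Repeatability = (spread / full scale) * 100%.
R = (9.06 / 634) * 100
R = 1.429 %FS

1.429 %FS


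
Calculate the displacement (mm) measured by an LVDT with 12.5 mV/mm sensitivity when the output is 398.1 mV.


Displacement = Vout / sensitivity.
d = 398.1 / 12.5
d = 31.848 mm

31.848 mm


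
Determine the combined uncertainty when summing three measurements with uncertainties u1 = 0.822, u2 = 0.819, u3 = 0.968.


For a sum of independent quantities, uc = sqrt(u1^2 + u2^2 + u3^2).
uc = sqrt(0.822^2 + 0.819^2 + 0.968^2)
uc = sqrt(0.675684 + 0.670761 + 0.937024)
uc = 1.5111

1.5111


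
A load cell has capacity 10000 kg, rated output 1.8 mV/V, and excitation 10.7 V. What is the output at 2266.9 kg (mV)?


Vout = rated_output * Vex * (load / capacity).
Vout = 1.8 * 10.7 * (2266.9 / 10000)
Vout = 1.8 * 10.7 * 0.22669
Vout = 4.366 mV

4.366 mV


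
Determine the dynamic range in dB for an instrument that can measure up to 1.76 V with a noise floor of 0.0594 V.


Dynamic range = 20 * log10(Vmax / Vnoise).
DR = 20 * log10(1.76 / 0.0594)
DR = 20 * log10(29.63)
DR = 29.43 dB

29.43 dB


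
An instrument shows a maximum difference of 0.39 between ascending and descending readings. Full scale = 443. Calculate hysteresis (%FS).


Hysteresis = (max difference / full scale) * 100%.
H = (0.39 / 443) * 100
H = 0.088 %FS

0.088 %FS


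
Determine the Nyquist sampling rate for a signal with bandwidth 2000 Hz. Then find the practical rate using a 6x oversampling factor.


By Nyquist theorem, fs_min = 2 * fmax.
fs_min = 2 * 2000 = 4000 Hz
Practical rate = 6 * fs_min = 6 * 4000 = 24000 Hz

fs_min = 4000 Hz, fs_practical = 24000 Hz


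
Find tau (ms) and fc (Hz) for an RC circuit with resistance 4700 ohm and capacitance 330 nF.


Time constant: tau = R * C.
tau = 4700 * 3.30e-07 = 0.001551 s
tau = 1.551 ms
Cutoff frequency: fc = 1 / (2*pi*R*C).
fc = 1 / (2*pi*0.001551) = 102.61 Hz

tau = 1.551 ms, fc = 102.61 Hz


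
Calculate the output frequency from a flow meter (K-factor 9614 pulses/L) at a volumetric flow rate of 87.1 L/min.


Frequency = K * Q / 60 (converting L/min to L/s).
f = 9614 * 87.1 / 60
f = 837379.4 / 60
f = 13956.32 Hz

13956.32 Hz


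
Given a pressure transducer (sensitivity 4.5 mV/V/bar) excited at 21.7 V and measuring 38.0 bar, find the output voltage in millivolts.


Output = sensitivity * Vex * P.
Vout = 4.5 * 21.7 * 38.0
Vout = 97.65 * 38.0
Vout = 3710.7 mV

3710.7 mV


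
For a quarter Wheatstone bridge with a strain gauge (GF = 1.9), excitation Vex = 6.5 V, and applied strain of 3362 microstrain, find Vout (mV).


Quarter bridge output: Vout = (GF * epsilon * Vex) / 4.
Vout = (1.9 * 3362e-6 * 6.5) / 4
Vout = 0.0415207 / 4 V
Vout = 0.01038017 V = 10.3802 mV

10.3802 mV


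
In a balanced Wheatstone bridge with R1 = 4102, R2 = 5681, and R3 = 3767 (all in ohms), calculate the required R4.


At balance: R1*R4 = R2*R3, so R4 = R2*R3/R1.
R4 = 5681 * 3767 / 4102
R4 = 21400327 / 4102
R4 = 5217.05 ohm

5217.05 ohm


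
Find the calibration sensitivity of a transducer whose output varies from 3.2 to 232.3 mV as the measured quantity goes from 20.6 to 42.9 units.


Sensitivity = (y2 - y1) / (x2 - x1).
S = (232.3 - 3.2) / (42.9 - 20.6)
S = 229.1 / 22.3
S = 10.2735 mV/unit

10.2735 mV/unit


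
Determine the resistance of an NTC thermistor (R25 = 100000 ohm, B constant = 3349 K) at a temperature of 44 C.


NTC thermistor equation: Rt = R25 * exp(B * (1/T - 1/T25)).
T in Kelvin: 317.15 K, T25 = 298.15 K
1/T - 1/T25 = 1/317.15 - 1/298.15 = -0.00020093
B * (1/T - 1/T25) = 3349 * -0.00020093 = -0.6729
Rt = 100000 * exp(-0.6729) = 51021.2 ohm

51021.2 ohm


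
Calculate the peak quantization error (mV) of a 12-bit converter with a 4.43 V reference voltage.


The maximum quantization error is +/- LSB/2.
LSB = Vref / 2^n = 4.43 / 4096 = 0.00108154 V
Max error = LSB / 2 = 0.00108154 / 2 = 0.00054077 V
Max error = 0.5408 mV

0.5408 mV


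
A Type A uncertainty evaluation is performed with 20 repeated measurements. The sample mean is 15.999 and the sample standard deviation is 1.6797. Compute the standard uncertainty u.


The standard uncertainty for Type A evaluation is u = s / sqrt(n).
u = 1.6797 / sqrt(20)
u = 1.6797 / 4.4721
u = 0.3756

0.3756


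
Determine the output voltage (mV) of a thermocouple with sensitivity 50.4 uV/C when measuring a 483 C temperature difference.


The thermocouple output V = sensitivity * dT.
V = 50.4 uV/C * 483 C
V = 24343.2 uV
V = 24.343 mV

24.343 mV


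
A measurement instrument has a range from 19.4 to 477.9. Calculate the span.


Span = upper range - lower range.
Span = 477.9 - (19.4)
Span = 458.5

458.5


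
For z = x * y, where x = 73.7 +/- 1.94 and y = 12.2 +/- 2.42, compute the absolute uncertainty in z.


For a product z = x*y, the relative uncertainty is:
uz/z = sqrt((ux/x)^2 + (uy/y)^2)
Relative uncertainties: ux/x = 1.94/73.7 = 0.026323
uy/y = 2.42/12.2 = 0.198361
z = 73.7 * 12.2 = 899.1
uz = 899.1 * sqrt(0.026323^2 + 0.198361^2) = 179.918

179.918


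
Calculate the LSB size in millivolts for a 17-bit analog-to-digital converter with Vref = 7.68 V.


The resolution (LSB) of an ADC is Vref / 2^n.
LSB = 7.68 / 2^17
LSB = 7.68 / 131072
LSB = 5.859e-05 V = 0.05859375 mV

0.05859375 mV


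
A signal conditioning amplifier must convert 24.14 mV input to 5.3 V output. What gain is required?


Gain = Vout / Vin (converting to same units).
G = 5.3 V / 24.14 mV
G = 5300.0 mV / 24.14 mV
G = 219.55

219.55


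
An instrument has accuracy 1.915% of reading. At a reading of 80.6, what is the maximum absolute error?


Absolute error = (accuracy% / 100) * reading.
Error = (1.915 / 100) * 80.6
Error = 0.01915 * 80.6
Error = 1.5435

1.5435


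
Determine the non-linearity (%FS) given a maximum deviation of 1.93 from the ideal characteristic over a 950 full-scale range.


Linearity error = (max deviation / full scale) * 100%.
Linearity = (1.93 / 950) * 100
Linearity = 0.203 %FS

0.203 %FS


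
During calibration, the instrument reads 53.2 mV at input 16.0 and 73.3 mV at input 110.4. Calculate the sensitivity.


Sensitivity = (y2 - y1) / (x2 - x1).
S = (73.3 - 53.2) / (110.4 - 16.0)
S = 20.1 / 94.4
S = 0.2129 mV/unit

0.2129 mV/unit


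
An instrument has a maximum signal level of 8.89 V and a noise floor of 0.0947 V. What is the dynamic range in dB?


Dynamic range = 20 * log10(Vmax / Vnoise).
DR = 20 * log10(8.89 / 0.0947)
DR = 20 * log10(93.88)
DR = 39.45 dB

39.45 dB


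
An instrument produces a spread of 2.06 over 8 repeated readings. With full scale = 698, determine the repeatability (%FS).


Repeatability = (spread / full scale) * 100%.
R = (2.06 / 698) * 100
R = 0.295 %FS

0.295 %FS


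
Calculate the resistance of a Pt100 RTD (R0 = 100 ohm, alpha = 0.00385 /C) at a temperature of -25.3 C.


The RTD equation: Rt = R0 * (1 + alpha * T).
Rt = 100 * (1 + 0.00385 * -25.3)
Rt = 100 * (1 + -0.097405)
Rt = 100 * 0.902595
Rt = 90.26 ohm

90.26 ohm


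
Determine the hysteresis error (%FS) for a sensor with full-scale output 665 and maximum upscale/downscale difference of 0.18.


Hysteresis = (max difference / full scale) * 100%.
H = (0.18 / 665) * 100
H = 0.027 %FS

0.027 %FS


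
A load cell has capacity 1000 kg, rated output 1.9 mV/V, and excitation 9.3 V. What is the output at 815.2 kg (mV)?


Vout = rated_output * Vex * (load / capacity).
Vout = 1.9 * 9.3 * (815.2 / 1000)
Vout = 1.9 * 9.3 * 0.8152
Vout = 14.405 mV

14.405 mV


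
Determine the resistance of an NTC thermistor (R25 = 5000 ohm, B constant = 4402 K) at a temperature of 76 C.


NTC thermistor equation: Rt = R25 * exp(B * (1/T - 1/T25)).
T in Kelvin: 349.15 K, T25 = 298.15 K
1/T - 1/T25 = 1/349.15 - 1/298.15 = -0.00048992
B * (1/T - 1/T25) = 4402 * -0.00048992 = -2.1566
Rt = 5000 * exp(-2.1566) = 578.6 ohm

578.6 ohm


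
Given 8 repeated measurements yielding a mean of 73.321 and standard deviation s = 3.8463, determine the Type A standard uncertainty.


The standard uncertainty for Type A evaluation is u = s / sqrt(n).
u = 3.8463 / sqrt(8)
u = 3.8463 / 2.8284
u = 1.3599

1.3599


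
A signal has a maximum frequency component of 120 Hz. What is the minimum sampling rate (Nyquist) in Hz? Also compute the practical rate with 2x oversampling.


By Nyquist theorem, fs_min = 2 * fmax.
fs_min = 2 * 120 = 240 Hz
Practical rate = 2 * fs_min = 2 * 240 = 480 Hz

fs_min = 240 Hz, fs_practical = 480 Hz


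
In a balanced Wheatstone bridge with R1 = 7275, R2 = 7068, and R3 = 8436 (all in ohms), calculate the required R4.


At balance: R1*R4 = R2*R3, so R4 = R2*R3/R1.
R4 = 7068 * 8436 / 7275
R4 = 59625648 / 7275
R4 = 8195.97 ohm

8195.97 ohm


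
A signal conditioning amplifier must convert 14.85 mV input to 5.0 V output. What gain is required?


Gain = Vout / Vin (converting to same units).
G = 5.0 V / 14.85 mV
G = 5000.0 mV / 14.85 mV
G = 336.7

336.7


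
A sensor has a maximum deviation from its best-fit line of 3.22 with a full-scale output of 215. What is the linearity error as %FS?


Linearity error = (max deviation / full scale) * 100%.
Linearity = (3.22 / 215) * 100
Linearity = 1.498 %FS

1.498 %FS


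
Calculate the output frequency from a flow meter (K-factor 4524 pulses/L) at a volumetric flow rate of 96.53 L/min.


Frequency = K * Q / 60 (converting L/min to L/s).
f = 4524 * 96.53 / 60
f = 436701.72 / 60
f = 7278.36 Hz

7278.36 Hz


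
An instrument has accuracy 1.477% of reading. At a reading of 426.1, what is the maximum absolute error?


Absolute error = (accuracy% / 100) * reading.
Error = (1.477 / 100) * 426.1
Error = 0.01477 * 426.1
Error = 6.2935

6.2935


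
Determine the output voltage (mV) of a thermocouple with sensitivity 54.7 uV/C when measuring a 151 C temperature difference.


The thermocouple output V = sensitivity * dT.
V = 54.7 uV/C * 151 C
V = 8259.7 uV
V = 8.26 mV

8.26 mV


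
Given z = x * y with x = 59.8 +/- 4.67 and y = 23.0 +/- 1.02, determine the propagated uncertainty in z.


For a product z = x*y, the relative uncertainty is:
uz/z = sqrt((ux/x)^2 + (uy/y)^2)
Relative uncertainties: ux/x = 4.67/59.8 = 0.078094
uy/y = 1.02/23.0 = 0.044348
z = 59.8 * 23.0 = 1375.4
uz = 1375.4 * sqrt(0.078094^2 + 0.044348^2) = 123.521

123.521


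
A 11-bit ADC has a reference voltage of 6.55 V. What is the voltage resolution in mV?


The resolution (LSB) of an ADC is Vref / 2^n.
LSB = 6.55 / 2^11
LSB = 6.55 / 2048
LSB = 0.00319824 V = 3.19824219 mV

3.19824219 mV


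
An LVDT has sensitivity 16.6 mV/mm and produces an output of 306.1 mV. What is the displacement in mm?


Displacement = Vout / sensitivity.
d = 306.1 / 16.6
d = 18.44 mm

18.44 mm


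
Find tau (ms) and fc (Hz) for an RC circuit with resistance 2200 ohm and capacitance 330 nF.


Time constant: tau = R * C.
tau = 2200 * 3.30e-07 = 0.000726 s
tau = 0.726 ms
Cutoff frequency: fc = 1 / (2*pi*R*C).
fc = 1 / (2*pi*0.000726) = 219.22 Hz

tau = 0.726 ms, fc = 219.22 Hz


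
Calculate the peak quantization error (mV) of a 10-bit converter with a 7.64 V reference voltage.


The maximum quantization error is +/- LSB/2.
LSB = Vref / 2^n = 7.64 / 1024 = 0.00746094 V
Max error = LSB / 2 = 0.00746094 / 2 = 0.00373047 V
Max error = 3.7305 mV

3.7305 mV


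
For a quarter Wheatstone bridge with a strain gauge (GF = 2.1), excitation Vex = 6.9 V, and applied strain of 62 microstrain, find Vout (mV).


Quarter bridge output: Vout = (GF * epsilon * Vex) / 4.
Vout = (2.1 * 62e-6 * 6.9) / 4
Vout = 0.00089838 / 4 V
Vout = 0.0002246 V = 0.2246 mV

0.2246 mV


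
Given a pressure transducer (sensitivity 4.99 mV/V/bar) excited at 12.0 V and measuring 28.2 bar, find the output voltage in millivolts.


Output = sensitivity * Vex * P.
Vout = 4.99 * 12.0 * 28.2
Vout = 59.88 * 28.2
Vout = 1688.62 mV

1688.62 mV


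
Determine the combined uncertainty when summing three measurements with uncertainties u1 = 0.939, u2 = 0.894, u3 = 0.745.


For a sum of independent quantities, uc = sqrt(u1^2 + u2^2 + u3^2).
uc = sqrt(0.939^2 + 0.894^2 + 0.745^2)
uc = sqrt(0.881721 + 0.799236 + 0.555025)
uc = 1.4953

1.4953


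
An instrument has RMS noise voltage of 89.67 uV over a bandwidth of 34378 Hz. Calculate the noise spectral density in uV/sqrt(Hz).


Noise spectral density = Vrms / sqrt(BW).
NSD = 89.67 / sqrt(34378)
NSD = 89.67 / 185.4131
NSD = 0.4836 uV/sqrt(Hz)

0.4836 uV/sqrt(Hz)


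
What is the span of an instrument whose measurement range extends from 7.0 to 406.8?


Span = upper range - lower range.
Span = 406.8 - (7.0)
Span = 399.8

399.8


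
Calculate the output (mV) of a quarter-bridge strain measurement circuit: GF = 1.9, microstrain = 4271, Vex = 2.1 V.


Quarter bridge output: Vout = (GF * epsilon * Vex) / 4.
Vout = (1.9 * 4271e-6 * 2.1) / 4
Vout = 0.01704129 / 4 V
Vout = 0.00426032 V = 4.2603 mV

4.2603 mV


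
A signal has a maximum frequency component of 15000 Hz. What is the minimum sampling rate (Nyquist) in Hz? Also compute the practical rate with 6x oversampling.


By Nyquist theorem, fs_min = 2 * fmax.
fs_min = 2 * 15000 = 30000 Hz
Practical rate = 6 * fs_min = 6 * 30000 = 180000 Hz

fs_min = 30000 Hz, fs_practical = 180000 Hz


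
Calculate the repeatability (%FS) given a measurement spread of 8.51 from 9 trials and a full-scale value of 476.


Repeatability = (spread / full scale) * 100%.
R = (8.51 / 476) * 100
R = 1.788 %FS

1.788 %FS


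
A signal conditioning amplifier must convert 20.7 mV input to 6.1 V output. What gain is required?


Gain = Vout / Vin (converting to same units).
G = 6.1 V / 20.7 mV
G = 6100.0 mV / 20.7 mV
G = 294.69

294.69


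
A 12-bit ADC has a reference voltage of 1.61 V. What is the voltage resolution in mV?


The resolution (LSB) of an ADC is Vref / 2^n.
LSB = 1.61 / 2^12
LSB = 1.61 / 4096
LSB = 0.00039307 V = 0.39306641 mV

0.39306641 mV


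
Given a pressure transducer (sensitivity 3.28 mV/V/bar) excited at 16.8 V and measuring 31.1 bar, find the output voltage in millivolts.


Output = sensitivity * Vex * P.
Vout = 3.28 * 16.8 * 31.1
Vout = 55.104 * 31.1
Vout = 1713.73 mV

1713.73 mV


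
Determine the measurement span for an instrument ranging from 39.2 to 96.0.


Span = upper range - lower range.
Span = 96.0 - (39.2)
Span = 56.8

56.8


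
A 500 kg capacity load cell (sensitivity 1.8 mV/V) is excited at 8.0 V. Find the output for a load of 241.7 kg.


Vout = rated_output * Vex * (load / capacity).
Vout = 1.8 * 8.0 * (241.7 / 500)
Vout = 1.8 * 8.0 * 0.4834
Vout = 6.961 mV

6.961 mV


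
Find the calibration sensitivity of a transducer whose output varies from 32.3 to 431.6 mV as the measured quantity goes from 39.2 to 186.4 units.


Sensitivity = (y2 - y1) / (x2 - x1).
S = (431.6 - 32.3) / (186.4 - 39.2)
S = 399.3 / 147.2
S = 2.7126 mV/unit

2.7126 mV/unit


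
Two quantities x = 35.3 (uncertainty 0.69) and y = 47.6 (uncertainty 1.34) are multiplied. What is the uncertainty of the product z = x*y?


For a product z = x*y, the relative uncertainty is:
uz/z = sqrt((ux/x)^2 + (uy/y)^2)
Relative uncertainties: ux/x = 0.69/35.3 = 0.019547
uy/y = 1.34/47.6 = 0.028151
z = 35.3 * 47.6 = 1680.3
uz = 1680.3 * sqrt(0.019547^2 + 0.028151^2) = 57.587

57.587
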